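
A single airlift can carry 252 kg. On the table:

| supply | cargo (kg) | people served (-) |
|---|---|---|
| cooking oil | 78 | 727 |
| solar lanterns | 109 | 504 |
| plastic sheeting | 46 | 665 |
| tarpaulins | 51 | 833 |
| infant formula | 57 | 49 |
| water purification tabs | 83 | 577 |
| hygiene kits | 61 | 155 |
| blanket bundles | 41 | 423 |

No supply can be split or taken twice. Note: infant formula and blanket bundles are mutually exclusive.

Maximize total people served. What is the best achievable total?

Taking cooking oil + plastic sheeting + tarpaulins + blanket bundles: 216 kg used, 2648 in people served.
That's the maximum — no feasible swap from here does better than 2648.

2648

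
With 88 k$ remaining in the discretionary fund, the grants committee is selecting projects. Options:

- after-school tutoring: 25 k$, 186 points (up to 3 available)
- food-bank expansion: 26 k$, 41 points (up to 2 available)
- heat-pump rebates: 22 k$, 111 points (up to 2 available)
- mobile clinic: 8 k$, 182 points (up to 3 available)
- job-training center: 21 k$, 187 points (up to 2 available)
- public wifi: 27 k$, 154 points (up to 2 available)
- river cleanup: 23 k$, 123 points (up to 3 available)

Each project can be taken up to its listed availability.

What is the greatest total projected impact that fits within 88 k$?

1031

Density check — mobile clinic 22.75, job-training center 8.90, after-school tutoring 7.44, public wifi 5.70 are the best per k$.
The ratio ordering already packs tightly: heat-pump rebates + 3×mobile clinic + 2×job-training center, 88 k$, 1031.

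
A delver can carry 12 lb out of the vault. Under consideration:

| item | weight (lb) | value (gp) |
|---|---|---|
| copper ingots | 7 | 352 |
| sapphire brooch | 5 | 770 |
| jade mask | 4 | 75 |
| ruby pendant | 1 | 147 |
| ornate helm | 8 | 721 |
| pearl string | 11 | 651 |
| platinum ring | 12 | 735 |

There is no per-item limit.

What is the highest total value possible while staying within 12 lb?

Best packing: 2×sapphire brooch + 2×ruby pendant — 12 lb, 1834 total.

1834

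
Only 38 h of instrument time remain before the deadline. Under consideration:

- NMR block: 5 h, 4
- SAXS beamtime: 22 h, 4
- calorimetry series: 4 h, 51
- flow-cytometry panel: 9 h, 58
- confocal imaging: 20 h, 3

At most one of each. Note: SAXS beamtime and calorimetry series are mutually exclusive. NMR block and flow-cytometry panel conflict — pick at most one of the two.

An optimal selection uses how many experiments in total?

Best achievable expected citations is 112.
For example calorimetry series + flow-cytometry panel + confocal imaging achieves it, using 33 h.
All optima have 3 experiments.

3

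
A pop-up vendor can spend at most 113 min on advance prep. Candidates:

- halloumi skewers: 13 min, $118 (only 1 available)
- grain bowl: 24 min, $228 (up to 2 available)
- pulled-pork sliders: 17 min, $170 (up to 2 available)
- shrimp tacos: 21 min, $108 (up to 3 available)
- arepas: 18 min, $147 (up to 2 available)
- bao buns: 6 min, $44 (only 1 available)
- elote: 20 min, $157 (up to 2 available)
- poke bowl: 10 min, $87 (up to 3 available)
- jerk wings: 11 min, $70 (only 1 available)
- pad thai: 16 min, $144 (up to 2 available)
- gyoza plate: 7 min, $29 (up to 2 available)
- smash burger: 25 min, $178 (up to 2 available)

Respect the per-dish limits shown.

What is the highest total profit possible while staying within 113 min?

1061

A density-first pass picks halloumi skewers + 2×grain bowl + 2×pulled-pork sliders + pad thai — 1058 at 111 min.
Replace grain bowl with poke bowl + pad thai: the trade gains 3 net, giving 1061 at 113 min.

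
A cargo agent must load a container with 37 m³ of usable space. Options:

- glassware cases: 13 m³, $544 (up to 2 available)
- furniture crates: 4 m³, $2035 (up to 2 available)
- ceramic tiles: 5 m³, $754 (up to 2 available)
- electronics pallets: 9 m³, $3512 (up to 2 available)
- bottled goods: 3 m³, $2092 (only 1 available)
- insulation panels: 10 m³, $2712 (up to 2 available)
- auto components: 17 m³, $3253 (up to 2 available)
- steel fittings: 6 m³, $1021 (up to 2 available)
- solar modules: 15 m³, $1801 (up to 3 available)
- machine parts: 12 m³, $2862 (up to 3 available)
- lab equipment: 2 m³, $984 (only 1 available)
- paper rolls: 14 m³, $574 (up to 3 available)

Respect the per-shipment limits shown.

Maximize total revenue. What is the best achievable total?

15191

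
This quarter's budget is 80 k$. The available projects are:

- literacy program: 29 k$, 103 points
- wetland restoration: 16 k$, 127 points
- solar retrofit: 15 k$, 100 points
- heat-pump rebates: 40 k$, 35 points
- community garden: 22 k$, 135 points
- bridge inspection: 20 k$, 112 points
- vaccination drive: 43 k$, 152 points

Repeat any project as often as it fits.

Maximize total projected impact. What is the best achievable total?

635

Best packing: 5×wetland restoration — 80 k$, 635 total.
No other feasible combination exceeds 635.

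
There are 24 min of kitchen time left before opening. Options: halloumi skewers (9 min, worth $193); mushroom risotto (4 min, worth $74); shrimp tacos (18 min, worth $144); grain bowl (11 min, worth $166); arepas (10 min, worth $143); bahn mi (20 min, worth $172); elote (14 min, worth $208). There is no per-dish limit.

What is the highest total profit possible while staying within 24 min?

460

Taking 2×halloumi skewers + mushroom risotto: 22 min used, 460 in profit.
The spare 2 min is too small for any remaining dish, and no exchange beats 460.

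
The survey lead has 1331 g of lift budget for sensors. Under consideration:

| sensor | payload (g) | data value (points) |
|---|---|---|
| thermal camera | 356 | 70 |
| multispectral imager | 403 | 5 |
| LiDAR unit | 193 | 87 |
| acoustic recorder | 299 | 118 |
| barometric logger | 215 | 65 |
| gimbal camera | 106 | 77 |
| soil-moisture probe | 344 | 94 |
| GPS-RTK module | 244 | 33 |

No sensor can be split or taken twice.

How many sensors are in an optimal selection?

5

Optimal total is 446.
thermal camera + LiDAR unit + acoustic recorder + gimbal camera + soil-moisture probe hits 446 at 1298 g.
Every optimal selection uses 5 sensors.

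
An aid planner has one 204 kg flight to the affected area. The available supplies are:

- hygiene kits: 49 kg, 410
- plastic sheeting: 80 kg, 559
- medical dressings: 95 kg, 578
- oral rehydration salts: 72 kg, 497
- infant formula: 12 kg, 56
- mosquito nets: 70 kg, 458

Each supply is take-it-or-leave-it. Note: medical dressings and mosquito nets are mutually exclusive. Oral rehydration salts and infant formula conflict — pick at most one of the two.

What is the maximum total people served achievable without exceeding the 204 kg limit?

1466

Density check — hygiene kits 8.37, plastic sheeting 6.99, oral rehydration salts 6.90, mosquito nets 6.54 are the best per kg.
Taking hygiene kits + plastic sheeting + oral rehydration salts: 201 kg used, 1466 in people served.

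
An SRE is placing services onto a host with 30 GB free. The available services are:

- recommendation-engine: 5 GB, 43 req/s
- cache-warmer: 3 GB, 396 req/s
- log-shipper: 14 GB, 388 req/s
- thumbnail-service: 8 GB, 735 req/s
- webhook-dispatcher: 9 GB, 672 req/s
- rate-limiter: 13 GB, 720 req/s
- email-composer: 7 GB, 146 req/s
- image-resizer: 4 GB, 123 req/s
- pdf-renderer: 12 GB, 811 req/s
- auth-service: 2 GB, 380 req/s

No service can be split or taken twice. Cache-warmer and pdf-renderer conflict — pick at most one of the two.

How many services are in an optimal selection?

5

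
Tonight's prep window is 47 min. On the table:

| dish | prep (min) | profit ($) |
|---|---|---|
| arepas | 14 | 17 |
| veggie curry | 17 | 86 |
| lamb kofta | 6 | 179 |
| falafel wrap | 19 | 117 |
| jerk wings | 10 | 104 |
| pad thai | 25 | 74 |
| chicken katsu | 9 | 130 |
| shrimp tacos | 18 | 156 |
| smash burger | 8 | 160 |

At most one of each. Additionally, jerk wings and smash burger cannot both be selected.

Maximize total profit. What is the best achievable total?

625

Lamb kofta + chicken katsu + shrimp tacos + smash burger uses 41 of the 47 min and totals 625.
The closest alternative, lamb kofta + falafel wrap + chicken katsu + smash burger, reaches only 586.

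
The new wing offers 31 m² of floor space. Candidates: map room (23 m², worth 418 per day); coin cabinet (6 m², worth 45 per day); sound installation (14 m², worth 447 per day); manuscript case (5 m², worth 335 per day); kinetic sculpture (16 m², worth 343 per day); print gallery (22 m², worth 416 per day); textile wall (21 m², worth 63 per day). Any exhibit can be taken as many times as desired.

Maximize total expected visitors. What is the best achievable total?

Taking 6×manuscript case: 30 m² used, 2010 in expected visitors.

2010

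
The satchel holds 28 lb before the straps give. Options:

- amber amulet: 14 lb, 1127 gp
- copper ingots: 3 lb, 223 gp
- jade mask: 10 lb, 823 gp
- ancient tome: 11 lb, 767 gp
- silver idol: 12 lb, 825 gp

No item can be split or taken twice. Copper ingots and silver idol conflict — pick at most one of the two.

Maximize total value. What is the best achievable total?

2173

Best packing: amber amulet + copper ingots + jade mask — 27 lb, 2173 total.
The closest alternative, amber amulet + copper ingots + ancient tome, reaches only 2117.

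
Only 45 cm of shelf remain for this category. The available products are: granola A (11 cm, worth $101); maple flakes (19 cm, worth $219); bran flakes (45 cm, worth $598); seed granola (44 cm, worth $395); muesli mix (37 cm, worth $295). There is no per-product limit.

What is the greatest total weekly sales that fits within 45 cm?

598

Ranking by ratio (weekly sales/cm): bran flakes 13.29, maple flakes 11.53, granola A 9.18.
Best packing: bran flakes — 45 cm, 598 total.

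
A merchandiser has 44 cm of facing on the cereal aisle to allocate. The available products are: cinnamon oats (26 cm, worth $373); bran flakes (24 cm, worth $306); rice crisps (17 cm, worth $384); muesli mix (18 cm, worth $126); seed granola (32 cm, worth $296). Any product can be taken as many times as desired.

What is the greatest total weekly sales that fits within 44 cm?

768

The ratio ordering already packs tightly: 2×rice crisps, 34 cm, 768.
The spare 10 cm is too small for any remaining product, and no exchange beats 768.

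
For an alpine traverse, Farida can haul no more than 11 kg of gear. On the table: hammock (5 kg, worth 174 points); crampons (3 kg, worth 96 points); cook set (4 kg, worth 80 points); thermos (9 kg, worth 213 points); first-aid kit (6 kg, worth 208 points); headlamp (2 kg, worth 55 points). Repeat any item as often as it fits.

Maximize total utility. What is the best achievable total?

Greedy by ratio would take 2×hammock: 10 kg used, total 348.
Dropping hammock frees 5 kg; slotting in first-aid kit (6 kg) lifts the total to 382 at 11 kg.

382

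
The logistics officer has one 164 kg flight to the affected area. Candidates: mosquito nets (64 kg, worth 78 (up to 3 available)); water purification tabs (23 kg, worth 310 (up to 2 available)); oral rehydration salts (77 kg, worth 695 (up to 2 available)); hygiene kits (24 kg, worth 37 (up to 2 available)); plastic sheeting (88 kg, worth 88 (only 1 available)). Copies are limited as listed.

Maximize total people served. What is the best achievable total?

1390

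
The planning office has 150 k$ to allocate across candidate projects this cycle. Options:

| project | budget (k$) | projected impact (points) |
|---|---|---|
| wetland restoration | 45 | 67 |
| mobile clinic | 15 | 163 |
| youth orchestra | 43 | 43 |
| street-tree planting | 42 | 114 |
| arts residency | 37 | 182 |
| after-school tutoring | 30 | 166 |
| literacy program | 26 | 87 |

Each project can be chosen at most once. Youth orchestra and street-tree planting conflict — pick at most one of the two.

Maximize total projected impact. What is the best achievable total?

712

Best packing: mobile clinic + street-tree planting + arts residency + after-school tutoring + literacy program — 150 k$, 712 total.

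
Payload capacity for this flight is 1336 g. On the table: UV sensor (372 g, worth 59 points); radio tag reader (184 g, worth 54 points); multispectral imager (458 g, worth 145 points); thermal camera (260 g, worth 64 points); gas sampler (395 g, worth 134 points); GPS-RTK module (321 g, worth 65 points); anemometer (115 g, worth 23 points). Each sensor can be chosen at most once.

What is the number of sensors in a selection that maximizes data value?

Best achievable data value is 397.
One optimal bundle: radio tag reader + multispectral imager + thermal camera + gas sampler (1297 g).
All optima have 4 sensors.

4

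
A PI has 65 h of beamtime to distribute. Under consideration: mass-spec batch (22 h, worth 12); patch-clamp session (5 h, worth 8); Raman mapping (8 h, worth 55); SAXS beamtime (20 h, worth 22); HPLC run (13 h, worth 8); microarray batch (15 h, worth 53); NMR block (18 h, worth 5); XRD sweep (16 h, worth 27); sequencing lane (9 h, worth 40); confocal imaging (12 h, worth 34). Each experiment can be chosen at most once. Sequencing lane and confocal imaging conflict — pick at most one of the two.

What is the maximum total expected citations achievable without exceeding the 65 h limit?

183

Taking patch-clamp session + Raman mapping + microarray batch + XRD sweep + sequencing lane: 53 h used, 183 in expected citations.
Nothing else feasible within 65 h beats 183.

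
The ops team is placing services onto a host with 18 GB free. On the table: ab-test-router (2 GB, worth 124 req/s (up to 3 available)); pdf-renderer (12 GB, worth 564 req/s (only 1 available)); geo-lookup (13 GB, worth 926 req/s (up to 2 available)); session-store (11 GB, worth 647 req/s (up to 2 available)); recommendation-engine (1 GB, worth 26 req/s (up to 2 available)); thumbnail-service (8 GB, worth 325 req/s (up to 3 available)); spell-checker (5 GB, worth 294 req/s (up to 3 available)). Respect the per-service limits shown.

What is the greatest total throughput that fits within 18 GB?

Ranking by ratio (throughput/GB): geo-lookup 71.23, ab-test-router 62.00, session-store 58.82.
Greedy by ratio would take 2×ab-test-router + geo-lookup + recommendation-engine: 18 GB used, total 1200.
Dropping 2×ab-test-router and recommendation-engine frees 5 GB; slotting in spell-checker (5 GB) lifts the total to 1220 at 18 GB.

1220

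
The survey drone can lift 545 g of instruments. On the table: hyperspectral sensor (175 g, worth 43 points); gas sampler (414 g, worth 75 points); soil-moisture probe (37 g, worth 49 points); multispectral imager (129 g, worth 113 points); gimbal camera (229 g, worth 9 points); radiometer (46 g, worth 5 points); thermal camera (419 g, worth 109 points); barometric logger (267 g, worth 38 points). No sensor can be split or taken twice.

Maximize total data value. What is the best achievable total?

210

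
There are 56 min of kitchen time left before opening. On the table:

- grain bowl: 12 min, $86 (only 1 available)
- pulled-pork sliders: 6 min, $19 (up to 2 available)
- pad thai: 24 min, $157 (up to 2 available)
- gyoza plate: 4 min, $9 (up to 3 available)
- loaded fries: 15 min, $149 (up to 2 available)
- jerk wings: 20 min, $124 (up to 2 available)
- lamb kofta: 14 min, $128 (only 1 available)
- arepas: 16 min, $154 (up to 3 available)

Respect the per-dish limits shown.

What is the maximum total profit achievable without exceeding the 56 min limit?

512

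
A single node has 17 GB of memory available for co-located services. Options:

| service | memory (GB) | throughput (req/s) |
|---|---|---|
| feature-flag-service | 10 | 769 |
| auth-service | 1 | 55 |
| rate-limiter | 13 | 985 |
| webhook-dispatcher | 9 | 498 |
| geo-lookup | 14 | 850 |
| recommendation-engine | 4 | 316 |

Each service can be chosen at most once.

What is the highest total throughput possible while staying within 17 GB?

1301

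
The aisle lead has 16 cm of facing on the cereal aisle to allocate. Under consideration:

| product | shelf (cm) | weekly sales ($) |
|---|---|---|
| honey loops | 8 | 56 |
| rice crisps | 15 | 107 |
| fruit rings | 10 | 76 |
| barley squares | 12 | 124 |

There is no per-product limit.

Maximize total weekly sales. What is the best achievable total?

Taking barley squares: 12 cm used, 124 in weekly sales.
Every other selection either busts 16 cm or fails to beat 124.

124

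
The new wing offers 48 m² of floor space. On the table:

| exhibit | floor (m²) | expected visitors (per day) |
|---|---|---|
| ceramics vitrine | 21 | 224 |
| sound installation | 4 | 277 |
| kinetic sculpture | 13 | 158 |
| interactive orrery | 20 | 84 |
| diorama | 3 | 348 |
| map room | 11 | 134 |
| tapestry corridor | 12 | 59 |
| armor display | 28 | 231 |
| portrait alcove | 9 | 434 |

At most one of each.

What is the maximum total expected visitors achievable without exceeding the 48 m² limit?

1417

Ranking by ratio (expected visitors/m²): diorama 116.00, sound installation 69.25, portrait alcove 48.22.
Filling by ratio: sound installation + kinetic sculpture + diorama + map room + portrait alcove for 1351, with 8 m² left unused.
Replace kinetic sculpture with ceramics vitrine: the trade gains 66 net, giving 1417 at 48 m².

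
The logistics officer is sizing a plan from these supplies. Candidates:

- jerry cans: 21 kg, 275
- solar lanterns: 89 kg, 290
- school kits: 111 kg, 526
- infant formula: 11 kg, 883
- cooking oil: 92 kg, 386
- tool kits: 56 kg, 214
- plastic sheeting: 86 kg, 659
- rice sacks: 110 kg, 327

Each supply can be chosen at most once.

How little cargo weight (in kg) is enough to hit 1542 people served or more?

Need the lightest bundle worth ≥ 1542.
Taking infant formula + plastic sheeting gives 1542 (≥ 1542) for 97 kg.
Below 97 kg the best achievable stays under 1542.

97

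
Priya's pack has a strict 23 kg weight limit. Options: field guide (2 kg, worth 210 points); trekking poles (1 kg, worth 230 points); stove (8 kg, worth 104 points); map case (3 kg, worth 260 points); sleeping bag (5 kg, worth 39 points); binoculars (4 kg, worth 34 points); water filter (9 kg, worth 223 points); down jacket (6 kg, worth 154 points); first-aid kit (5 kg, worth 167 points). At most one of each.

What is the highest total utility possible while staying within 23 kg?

1090

Greedy by ratio would take field guide + trekking poles + map case + binoculars + down jacket + first-aid kit: 21 kg used, total 1055.
Replace binoculars and down jacket with water filter: the trade gains 35 net, giving 1090 at 20 kg.
Next best is field guide + trekking poles + map case + water filter + down jacket at 1077 (21 kg) — short by 13.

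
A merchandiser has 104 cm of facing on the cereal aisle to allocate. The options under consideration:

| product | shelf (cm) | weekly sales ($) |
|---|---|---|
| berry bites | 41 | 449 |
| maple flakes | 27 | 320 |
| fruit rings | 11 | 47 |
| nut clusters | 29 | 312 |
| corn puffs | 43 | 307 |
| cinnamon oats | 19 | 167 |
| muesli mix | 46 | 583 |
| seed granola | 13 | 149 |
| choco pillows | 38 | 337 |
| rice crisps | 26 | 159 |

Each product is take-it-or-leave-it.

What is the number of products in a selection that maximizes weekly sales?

Optimal total is 1215.
For example maple flakes + nut clusters + muesli mix achieves it, using 102 cm.
All optima have 3 products.

3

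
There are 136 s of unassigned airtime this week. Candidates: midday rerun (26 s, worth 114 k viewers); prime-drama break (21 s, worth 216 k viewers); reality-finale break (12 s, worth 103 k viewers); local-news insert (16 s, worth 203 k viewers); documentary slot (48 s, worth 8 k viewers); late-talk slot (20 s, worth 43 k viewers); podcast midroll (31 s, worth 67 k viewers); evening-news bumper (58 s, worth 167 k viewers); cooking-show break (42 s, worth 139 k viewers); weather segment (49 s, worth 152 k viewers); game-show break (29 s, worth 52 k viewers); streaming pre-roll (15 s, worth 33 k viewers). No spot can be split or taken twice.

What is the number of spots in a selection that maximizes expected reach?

Optimal total is 808.
midday rerun + prime-drama break + reality-finale break + local-news insert + cooking-show break + streaming pre-roll hits 808 at 132 s.
Every optimal selection uses 6 spots.

6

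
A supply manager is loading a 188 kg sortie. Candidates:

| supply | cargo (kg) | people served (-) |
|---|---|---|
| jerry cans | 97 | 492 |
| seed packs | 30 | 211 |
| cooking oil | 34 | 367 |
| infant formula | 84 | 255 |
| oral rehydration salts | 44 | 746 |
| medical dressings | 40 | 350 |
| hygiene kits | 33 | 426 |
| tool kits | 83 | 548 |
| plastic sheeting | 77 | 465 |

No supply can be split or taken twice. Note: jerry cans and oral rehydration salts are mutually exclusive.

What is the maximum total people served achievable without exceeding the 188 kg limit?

2100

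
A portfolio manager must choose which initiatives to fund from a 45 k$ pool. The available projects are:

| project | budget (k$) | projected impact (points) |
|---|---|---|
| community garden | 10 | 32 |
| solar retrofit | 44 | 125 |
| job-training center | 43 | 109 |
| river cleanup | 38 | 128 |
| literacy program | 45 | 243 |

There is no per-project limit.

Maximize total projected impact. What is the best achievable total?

Taking literacy program: 45 k$ used, 243 in projected impact.
Every other selection either busts 45 k$ or fails to beat 243.

243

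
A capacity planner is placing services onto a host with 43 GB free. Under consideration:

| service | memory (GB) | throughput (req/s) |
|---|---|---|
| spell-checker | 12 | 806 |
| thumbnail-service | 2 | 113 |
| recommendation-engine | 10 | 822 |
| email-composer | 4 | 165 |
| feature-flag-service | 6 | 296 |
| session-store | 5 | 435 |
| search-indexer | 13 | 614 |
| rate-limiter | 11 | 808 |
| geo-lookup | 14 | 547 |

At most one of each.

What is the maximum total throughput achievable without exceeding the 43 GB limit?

3036

Ranking by ratio (throughput/GB): session-store 87.00, recommendation-engine 82.20, rate-limiter 73.45, spell-checker 67.17.
Greedy by ratio would take spell-checker + thumbnail-service + recommendation-engine + session-store + rate-limiter: 40 GB used, total 2984.
Replace thumbnail-service with email-composer: the trade gains 52 net, giving 3036 at 42 GB.
Next best is spell-checker + thumbnail-service + recommendation-engine + session-store + rate-limiter at 2984 (40 GB) — short by 52.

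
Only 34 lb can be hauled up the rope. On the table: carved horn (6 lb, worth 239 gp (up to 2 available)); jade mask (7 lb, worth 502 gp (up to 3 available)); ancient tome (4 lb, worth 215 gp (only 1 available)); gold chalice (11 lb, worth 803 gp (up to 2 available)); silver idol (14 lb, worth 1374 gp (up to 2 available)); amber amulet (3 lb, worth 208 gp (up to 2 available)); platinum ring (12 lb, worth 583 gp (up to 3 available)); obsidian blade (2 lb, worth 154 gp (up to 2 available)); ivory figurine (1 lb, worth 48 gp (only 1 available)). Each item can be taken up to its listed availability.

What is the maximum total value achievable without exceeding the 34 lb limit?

3164

A density-first pass picks 2×silver idol + 2×obsidian blade + ivory figurine — 3104 at 33 lb.
Dropping 2×obsidian blade and ivory figurine frees 5 lb; slotting in 2×amber amulet (6 lb) lifts the total to 3164 at 34 lb.
That's the maximum — no swap from here does better than 3164.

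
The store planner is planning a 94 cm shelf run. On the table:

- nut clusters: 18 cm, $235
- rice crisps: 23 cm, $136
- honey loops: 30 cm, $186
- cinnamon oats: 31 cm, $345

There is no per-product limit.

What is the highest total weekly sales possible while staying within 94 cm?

1175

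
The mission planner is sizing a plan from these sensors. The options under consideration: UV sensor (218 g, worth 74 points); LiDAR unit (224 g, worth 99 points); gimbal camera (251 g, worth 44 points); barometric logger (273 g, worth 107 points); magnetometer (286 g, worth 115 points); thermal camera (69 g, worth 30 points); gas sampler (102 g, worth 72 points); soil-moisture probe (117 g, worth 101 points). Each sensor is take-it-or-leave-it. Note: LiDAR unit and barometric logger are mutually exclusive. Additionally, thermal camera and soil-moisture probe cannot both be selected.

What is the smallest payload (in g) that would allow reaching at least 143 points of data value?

Need the lightest bundle worth ≥ 143.
Taking gas sampler + soil-moisture probe gives 173 (≥ 143) for 219 g.
Below 219 g the best achievable stays under 143.

219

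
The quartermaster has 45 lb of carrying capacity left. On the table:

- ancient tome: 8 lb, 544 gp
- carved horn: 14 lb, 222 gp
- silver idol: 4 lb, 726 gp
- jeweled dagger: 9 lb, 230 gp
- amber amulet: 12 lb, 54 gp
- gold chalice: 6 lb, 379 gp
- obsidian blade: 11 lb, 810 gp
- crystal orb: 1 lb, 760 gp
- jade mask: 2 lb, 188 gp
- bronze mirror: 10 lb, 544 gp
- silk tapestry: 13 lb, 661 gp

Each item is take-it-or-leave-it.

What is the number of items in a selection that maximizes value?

Optimal total is 4068.
ancient tome + silver idol + gold chalice + obsidian blade + crystal orb + jade mask + silk tapestry hits 4068 at 45 lb.
All optima have 7 items.

7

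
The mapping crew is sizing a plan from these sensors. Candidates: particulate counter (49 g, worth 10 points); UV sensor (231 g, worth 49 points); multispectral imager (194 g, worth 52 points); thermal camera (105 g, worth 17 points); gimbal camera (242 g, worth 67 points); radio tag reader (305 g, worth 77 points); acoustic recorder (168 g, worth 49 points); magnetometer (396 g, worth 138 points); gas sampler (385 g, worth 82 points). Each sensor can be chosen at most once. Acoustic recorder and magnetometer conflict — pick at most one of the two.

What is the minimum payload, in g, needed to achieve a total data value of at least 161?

Minimise g subject to total data value ≥ 161.
particulate counter + thermal camera + magnetometer reaches 165 using 550 g.
No combination under 550 g hits 161.

550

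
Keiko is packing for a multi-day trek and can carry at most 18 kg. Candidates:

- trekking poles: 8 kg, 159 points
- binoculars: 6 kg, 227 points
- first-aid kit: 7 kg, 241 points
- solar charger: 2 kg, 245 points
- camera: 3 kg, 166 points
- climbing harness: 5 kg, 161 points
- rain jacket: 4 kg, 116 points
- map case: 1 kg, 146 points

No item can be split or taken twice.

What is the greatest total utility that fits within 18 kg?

Ranking by ratio (utility/kg): map case 146.00, solar charger 122.50, camera 55.33.
Filling by ratio: binoculars + solar charger + camera + climbing harness + map case for 945, with 1 kg left unused.
Replace binoculars with first-aid kit: the trade gains 14 net, giving 959 at 18 kg.
Every other selection either busts 18 kg or fails to beat 959.

959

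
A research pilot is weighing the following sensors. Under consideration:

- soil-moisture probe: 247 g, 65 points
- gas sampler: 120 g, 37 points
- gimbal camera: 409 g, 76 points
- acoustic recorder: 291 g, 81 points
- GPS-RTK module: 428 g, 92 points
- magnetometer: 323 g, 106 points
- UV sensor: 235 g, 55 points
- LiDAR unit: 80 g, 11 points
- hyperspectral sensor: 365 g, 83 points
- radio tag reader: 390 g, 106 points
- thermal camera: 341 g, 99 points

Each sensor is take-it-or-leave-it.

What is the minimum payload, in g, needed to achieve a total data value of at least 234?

Need the lightest bundle worth ≥ 234.
Taking gas sampler + magnetometer + thermal camera gives 242 (≥ 234) for 784 g.
Below 784 g the best achievable stays under 234.

784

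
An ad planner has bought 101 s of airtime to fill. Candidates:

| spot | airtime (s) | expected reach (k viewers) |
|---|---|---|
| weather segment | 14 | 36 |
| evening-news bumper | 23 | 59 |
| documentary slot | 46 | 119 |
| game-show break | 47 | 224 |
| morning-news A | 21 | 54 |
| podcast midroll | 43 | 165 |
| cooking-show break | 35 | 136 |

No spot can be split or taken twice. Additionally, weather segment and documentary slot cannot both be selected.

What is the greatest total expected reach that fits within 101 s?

396

Best packing: weather segment + game-show break + cooking-show break — 96 s, 396 total.
Nothing else feasible within 101 s beats 396.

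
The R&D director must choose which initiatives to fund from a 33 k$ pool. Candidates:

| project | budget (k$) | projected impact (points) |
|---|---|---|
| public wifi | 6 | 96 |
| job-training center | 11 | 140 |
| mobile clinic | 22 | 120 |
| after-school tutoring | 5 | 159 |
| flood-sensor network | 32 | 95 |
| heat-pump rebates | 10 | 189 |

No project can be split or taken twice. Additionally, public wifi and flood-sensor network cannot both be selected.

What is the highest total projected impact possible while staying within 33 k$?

584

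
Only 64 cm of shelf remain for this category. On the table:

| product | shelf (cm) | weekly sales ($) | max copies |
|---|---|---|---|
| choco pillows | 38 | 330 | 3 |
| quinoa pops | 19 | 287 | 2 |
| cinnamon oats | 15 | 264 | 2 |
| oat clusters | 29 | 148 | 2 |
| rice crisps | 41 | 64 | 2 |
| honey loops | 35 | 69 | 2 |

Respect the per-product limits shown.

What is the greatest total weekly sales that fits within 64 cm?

838

Greedy by ratio would take quinoa pops + 2×cinnamon oats: 49 cm used, total 815.
Dropping cinnamon oats frees 15 cm; slotting in quinoa pops (19 cm) lifts the total to 838 at 53 cm.
The spare 11 cm is too small for any remaining product, and no exchange beats 838.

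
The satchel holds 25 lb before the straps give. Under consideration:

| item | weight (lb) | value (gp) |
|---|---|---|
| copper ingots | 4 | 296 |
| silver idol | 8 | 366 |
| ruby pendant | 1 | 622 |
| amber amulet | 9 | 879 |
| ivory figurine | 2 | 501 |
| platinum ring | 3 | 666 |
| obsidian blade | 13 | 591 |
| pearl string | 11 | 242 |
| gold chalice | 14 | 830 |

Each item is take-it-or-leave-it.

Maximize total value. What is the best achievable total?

3034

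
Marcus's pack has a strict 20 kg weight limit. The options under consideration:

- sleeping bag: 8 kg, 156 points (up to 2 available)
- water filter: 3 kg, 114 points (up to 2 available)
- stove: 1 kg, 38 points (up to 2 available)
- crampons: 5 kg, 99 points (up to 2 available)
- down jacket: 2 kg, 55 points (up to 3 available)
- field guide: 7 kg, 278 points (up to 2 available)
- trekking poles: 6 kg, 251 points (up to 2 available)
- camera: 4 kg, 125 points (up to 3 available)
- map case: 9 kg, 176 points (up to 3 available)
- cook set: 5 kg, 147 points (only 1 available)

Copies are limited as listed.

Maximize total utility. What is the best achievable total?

818

By utility per kg: trekking poles 41.83, field guide 39.71, water filter 38.00 lead.
The ratio ordering already packs tightly: stove + field guide + 2×trekking poles, 20 kg, 818.
That's the maximum — no swap from here does better than 818.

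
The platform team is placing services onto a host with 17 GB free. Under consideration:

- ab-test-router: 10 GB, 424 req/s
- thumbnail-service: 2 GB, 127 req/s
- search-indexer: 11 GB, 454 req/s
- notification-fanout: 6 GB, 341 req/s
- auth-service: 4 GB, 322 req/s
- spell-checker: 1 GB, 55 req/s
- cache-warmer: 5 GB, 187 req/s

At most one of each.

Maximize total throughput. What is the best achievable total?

Density check — auth-service 80.50, thumbnail-service 63.50, notification-fanout 56.83 are the best per GB.
Greedy by ratio would take thumbnail-service + notification-fanout + auth-service + spell-checker: 13 GB used, total 845.
Dropping spell-checker frees 1 GB; slotting in cache-warmer (5 GB) lifts the total to 977 at 17 GB.
Next best is ab-test-router + thumbnail-service + auth-service + spell-checker at 928 (17 GB) — short by 49.

977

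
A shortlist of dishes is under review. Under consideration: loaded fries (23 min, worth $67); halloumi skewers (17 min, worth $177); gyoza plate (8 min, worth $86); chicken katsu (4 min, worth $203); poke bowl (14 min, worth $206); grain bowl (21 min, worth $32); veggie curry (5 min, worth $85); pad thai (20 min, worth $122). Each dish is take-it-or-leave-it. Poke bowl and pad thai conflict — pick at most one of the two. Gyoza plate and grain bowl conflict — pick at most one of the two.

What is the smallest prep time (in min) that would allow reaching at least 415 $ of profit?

Look for the lowest-prep combination reaching 415.
Taking chicken katsu + poke bowl + veggie curry gives 494 (≥ 415) for 23 min.
No combination under 23 min hits 415.

23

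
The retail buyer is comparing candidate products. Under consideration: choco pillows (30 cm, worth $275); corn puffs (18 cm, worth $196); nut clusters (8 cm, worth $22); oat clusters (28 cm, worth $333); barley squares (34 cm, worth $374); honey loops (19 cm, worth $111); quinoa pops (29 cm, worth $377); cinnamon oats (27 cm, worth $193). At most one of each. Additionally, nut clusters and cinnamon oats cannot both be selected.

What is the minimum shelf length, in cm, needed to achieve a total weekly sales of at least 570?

47

Look for the lowest-shelf combination reaching 570.
corn puffs + quinoa pops: 573 weekly sales at 47 cm.
Below 47 cm the best achievable stays under 570.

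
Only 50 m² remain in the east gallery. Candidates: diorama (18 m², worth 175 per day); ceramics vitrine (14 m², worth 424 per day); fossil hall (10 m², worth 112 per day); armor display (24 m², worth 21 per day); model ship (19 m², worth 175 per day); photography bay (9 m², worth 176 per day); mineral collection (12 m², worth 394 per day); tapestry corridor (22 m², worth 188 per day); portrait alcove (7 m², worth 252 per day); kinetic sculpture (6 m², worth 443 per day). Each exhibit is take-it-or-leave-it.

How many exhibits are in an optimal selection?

Best achievable expected visitors is 1689.
One optimal bundle: ceramics vitrine + photography bay + mineral collection + portrait alcove + kinetic sculpture (48 m²).
All optima have 5 exhibits.

5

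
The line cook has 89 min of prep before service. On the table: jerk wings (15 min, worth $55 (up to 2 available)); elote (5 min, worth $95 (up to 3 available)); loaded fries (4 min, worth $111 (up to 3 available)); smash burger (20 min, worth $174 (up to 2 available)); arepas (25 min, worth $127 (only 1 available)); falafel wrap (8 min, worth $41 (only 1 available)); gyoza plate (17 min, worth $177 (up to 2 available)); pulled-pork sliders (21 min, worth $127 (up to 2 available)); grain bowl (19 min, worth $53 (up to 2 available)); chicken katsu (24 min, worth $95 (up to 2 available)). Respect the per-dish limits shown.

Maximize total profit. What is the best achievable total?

1187

Density check — loaded fries 27.75, elote 19.00, gyoza plate 10.41, smash burger 8.70 are the best per min.
Best packing: 3×elote + 3×loaded fries + smash burger + falafel wrap + 2×gyoza plate — 89 min, 1187 total.
That's the maximum — no swap from here does better than 1187.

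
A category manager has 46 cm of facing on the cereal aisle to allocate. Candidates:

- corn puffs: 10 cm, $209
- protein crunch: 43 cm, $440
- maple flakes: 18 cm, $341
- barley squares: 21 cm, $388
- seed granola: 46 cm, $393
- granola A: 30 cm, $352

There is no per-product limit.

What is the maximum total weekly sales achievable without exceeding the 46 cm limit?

891

Ranking by ratio (weekly sales/cm): corn puffs 20.90, maple flakes 18.94, barley squares 18.48.
Greedy by ratio would take 4×corn puffs: 40 cm used, total 836.
The 30 cm tied up in 3×corn puffs is better spent on 2×maple flakes — total rises to 891 (46 cm).
Every other selection either busts 46 cm or fails to beat 891.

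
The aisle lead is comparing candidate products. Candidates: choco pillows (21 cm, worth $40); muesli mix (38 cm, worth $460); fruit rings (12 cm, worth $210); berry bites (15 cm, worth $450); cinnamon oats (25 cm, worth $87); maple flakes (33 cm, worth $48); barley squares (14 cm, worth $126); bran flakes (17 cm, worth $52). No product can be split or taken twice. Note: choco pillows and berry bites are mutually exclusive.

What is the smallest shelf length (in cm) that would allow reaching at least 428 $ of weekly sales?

Look for the lowest-shelf combination reaching 428.
Taking berry bites gives 450 (≥ 428) for 15 cm.
Below 15 cm the best achievable stays under 428.

15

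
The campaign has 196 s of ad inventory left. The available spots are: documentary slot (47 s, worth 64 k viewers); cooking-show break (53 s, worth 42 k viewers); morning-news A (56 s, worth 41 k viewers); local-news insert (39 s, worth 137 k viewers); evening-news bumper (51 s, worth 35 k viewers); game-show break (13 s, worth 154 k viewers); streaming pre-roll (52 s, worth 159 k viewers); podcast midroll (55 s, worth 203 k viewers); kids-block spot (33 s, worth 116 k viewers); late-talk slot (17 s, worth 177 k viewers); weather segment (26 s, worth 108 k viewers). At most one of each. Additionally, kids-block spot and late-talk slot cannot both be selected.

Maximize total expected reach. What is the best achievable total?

Local-news insert + game-show break + streaming pre-roll + podcast midroll + late-talk slot uses 176 of the 196 s and totals 830.

830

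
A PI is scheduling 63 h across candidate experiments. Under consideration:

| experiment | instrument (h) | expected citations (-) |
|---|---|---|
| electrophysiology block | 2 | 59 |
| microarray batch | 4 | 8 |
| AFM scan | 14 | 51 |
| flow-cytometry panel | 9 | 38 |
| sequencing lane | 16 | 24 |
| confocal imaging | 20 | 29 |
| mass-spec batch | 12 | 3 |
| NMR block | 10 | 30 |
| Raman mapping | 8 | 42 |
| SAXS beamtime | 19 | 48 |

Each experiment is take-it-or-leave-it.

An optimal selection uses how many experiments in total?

6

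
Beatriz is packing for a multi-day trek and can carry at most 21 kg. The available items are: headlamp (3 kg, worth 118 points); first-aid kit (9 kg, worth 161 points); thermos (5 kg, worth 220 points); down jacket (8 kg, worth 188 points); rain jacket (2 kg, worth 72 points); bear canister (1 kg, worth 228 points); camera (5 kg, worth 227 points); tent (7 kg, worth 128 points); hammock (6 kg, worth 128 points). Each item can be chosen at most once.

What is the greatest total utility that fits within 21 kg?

935

By utility per kg: bear canister 228.00, camera 45.40, thermos 44.00, headlamp 39.33 lead.
The ratio heuristic lands on headlamp + thermos + rain jacket + bear canister + camera (865) but leaves 5 kg idle.
Dropping headlamp frees 3 kg; slotting in down jacket (8 kg) lifts the total to 935 at 21 kg.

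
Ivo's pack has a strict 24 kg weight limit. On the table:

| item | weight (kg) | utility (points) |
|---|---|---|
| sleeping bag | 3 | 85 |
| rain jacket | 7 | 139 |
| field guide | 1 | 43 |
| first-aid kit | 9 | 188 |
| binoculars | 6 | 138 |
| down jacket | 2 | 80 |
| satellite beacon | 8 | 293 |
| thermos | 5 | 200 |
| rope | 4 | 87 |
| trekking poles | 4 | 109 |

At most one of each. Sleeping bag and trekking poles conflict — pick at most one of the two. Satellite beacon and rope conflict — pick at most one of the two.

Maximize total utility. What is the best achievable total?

796

Taking sleeping bag + binoculars + down jacket + satellite beacon + thermos: 24 kg used, 796 in utility.
That's the maximum — no feasible swap from here does better than 796.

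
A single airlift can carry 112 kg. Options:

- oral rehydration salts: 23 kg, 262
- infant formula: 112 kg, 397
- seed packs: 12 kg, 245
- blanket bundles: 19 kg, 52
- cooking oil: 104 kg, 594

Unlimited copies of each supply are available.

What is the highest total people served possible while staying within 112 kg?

9×seed packs uses 108 of the 112 kg and totals 2205.
No other feasible combination exceeds 2205.

2205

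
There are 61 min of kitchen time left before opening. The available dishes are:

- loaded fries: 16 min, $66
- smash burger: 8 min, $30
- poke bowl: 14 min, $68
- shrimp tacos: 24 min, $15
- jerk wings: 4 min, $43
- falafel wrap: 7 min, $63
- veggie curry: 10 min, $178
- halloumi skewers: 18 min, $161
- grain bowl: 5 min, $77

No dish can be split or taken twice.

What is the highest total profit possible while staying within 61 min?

Best packing: poke bowl + jerk wings + falafel wrap + veggie curry + halloumi skewers + grain bowl — 58 min, 590 total.

590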